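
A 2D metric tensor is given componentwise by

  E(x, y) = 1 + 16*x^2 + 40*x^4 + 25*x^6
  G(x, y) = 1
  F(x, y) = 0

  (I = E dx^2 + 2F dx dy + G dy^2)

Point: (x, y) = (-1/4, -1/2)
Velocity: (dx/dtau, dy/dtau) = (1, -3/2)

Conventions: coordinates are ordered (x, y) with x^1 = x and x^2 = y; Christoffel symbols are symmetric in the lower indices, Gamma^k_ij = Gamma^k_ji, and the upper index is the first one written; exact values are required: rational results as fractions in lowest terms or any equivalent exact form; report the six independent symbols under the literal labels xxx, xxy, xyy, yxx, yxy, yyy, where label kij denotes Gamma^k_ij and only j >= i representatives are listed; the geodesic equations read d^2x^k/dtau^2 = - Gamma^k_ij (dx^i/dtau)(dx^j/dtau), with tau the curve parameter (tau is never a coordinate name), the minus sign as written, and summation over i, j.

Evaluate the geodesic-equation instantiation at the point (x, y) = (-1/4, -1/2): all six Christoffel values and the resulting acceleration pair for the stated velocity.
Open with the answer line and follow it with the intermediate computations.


Answer: Gamma_xxx = -21804/8857, Gamma_xxy = 0, Gamma_xyy = 0, Gamma_yxx = 0, Gamma_yxy = 0, Gamma_yyy = 0; accelerations (d^2x/dtau^2, d^2y/dtau^2) = (21804/8857, 0)

E = 8857/4096, F = 0, G = 1 at the point
E_x = -5451/512, E_y = 0, F_x = 0, F_y = 0, G_x = 0, G_y = 0
EG - F^2 = 8857/4096;  g^inv = (4096/8857) * [[1, 0], [0, 8857/4096]]
first-kind symbols [ij,l] = (1/2)(d_i g_jl + d_j g_il - d_l g_ij): [xx,x] = E_x/2 = -5451/1024, [xx,y] = F_x - E_y/2 = 0, [xy,x] = E_y/2 = 0, [xy,y] = G_x/2 = 0, [yy,x] = F_y - G_x/2 = 0, [yy,y] = G_y/2 = 0
Gamma^x_ij = (G*[ij,x] - F*[ij,y])/(EG - F^2), Gamma^y_ij = (E*[ij,y] - F*[ij,x])/(EG - F^2)
Gamma_xxx = -21804/8857, Gamma_xxy = 0, Gamma_xyy = 0, Gamma_yxx = 0, Gamma_yxy = 0, Gamma_yyy = 0
d^2x/dtau^2 = -(Gamma_xxx*(1)^2 + 2*Gamma_xxy*(1)*(-3/2) + Gamma_xyy*(-3/2)^2) = 21804/8857
d^2y/dtau^2 = -(Gamma_yxx*(1)^2 + 2*Gamma_yxy*(1)*(-3/2) + Gamma_yyy*(-3/2)^2) = 0


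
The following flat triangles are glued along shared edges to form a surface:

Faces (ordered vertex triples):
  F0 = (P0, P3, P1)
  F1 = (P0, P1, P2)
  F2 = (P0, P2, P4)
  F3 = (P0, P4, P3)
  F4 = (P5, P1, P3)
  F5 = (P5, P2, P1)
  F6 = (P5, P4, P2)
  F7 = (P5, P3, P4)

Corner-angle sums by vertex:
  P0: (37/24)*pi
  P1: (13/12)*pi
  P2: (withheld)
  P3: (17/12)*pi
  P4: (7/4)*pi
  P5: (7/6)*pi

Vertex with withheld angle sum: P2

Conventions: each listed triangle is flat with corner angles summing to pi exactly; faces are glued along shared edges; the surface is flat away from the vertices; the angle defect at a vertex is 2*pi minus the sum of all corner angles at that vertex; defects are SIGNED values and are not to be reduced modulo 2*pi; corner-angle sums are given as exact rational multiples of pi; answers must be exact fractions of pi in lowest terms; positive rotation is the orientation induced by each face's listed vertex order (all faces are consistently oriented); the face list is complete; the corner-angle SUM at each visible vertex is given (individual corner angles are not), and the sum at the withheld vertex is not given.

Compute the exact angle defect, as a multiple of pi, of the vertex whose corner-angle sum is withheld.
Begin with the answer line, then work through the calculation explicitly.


Answer: defect(P2) = (23/24)*pi

V = 6, E = 12, F = 8; chi = V - E + F = 2
Gauss-Bonnet: total defect = 2*pi*chi = 4*pi; visible defects sum to (73/24)*pi


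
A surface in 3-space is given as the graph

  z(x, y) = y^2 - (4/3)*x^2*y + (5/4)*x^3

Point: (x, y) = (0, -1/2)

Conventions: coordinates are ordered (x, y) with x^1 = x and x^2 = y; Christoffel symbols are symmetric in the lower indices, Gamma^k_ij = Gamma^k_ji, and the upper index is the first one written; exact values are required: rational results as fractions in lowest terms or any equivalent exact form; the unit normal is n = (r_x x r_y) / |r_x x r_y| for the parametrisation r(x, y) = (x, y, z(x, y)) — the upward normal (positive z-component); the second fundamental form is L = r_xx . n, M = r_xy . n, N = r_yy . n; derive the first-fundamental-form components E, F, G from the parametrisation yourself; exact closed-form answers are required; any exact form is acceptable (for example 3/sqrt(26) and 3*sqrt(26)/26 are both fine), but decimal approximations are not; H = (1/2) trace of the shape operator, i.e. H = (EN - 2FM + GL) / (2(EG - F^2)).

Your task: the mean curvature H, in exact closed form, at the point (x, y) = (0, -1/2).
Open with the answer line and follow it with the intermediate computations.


Answer: H = 7*sqrt(2)/12

z_x = 0, z_y = -1, z_xx = 4/3, z_xy = 0, z_yy = 2
E = 1, F = 0, G = 2; answer radicand W^2 = 2
unnormalised second-form numerators: l = 4/3, m = 0, n = 2; L = l/sqrt(2), and similarly M = m/sqrt(W^2), N = n/sqrt(W^2)
H = (E*n - 2*F*m + G*l) / (2*(EG - F^2)*sqrt(W^2)); E*n - 2*F*m + G*l = 14/3, EG - F^2 = 2, so H = (7/6)/sqrt(2)


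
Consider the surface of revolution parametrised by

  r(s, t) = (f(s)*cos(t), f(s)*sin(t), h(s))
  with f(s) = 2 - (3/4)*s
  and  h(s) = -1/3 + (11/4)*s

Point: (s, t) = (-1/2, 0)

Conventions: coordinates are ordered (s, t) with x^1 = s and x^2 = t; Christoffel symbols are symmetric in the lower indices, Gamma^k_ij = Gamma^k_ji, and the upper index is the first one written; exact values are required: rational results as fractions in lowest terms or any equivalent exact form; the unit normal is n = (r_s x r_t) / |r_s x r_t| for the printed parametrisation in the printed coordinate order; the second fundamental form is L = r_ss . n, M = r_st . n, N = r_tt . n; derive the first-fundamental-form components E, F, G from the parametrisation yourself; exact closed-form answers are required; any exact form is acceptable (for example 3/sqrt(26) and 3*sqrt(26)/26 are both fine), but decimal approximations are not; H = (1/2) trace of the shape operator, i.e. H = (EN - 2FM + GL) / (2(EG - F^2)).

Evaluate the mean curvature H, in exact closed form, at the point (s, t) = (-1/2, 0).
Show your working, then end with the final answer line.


f = 19/8, f' = -3/4, f'' = 0, h' = 11/4, h'' = 0
E = 65/8, F = 0, G = 361/64; answer radicand W^2 = 65/8
unnormalised second-form numerators: l = 0, m = 0, n = 209/32; L = l/sqrt(65/8), and similarly M = m/sqrt(W^2), N = n/sqrt(W^2)
H = (E*n - 2*F*m + G*l) / (2*(EG - F^2)*sqrt(W^2)); E*n - 2*F*m + G*l = 13585/256, EG - F^2 = 23465/512, so H = (11/19)/sqrt(65/8)

Answer: H = 22*sqrt(130)/1235


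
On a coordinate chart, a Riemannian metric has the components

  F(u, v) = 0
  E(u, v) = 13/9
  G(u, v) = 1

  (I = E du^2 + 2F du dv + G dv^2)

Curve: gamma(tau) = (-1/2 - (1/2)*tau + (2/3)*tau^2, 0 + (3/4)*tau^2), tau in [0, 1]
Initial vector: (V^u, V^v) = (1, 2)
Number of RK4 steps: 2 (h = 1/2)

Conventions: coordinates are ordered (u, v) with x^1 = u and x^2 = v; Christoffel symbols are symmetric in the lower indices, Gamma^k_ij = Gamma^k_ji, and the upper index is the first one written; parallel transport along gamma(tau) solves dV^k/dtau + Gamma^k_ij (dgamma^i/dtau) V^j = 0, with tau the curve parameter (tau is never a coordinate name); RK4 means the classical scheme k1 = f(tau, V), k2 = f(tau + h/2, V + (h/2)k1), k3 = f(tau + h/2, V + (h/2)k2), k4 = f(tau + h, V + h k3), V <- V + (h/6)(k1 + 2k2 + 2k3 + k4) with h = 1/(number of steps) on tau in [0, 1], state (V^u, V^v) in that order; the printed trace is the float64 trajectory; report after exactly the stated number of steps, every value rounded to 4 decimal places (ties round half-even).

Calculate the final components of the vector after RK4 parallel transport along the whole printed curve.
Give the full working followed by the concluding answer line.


gamma'(tau) = (-1/2 + (4/3)*tau, (3/2)*tau); f(tau, V)^k = -Gamma^k_ij(gamma(tau)) gamma'^i(tau) V^j; h = 1/2; intermediate values shown to 6 dp
curve data and Christoffel symbols at the stage parameters:
  tau = 0.000000: gamma = (-0.500000, 0.000000), gamma' = (-0.500000, 0.000000); Gamma_uuu = 0.000000, Gamma_uuv = 0.000000, Gamma_uvv = 0.000000, Gamma_vuu = 0.000000, Gamma_vuv = 0.000000, Gamma_vvv = 0.000000
  tau = 0.250000: gamma = (-0.583333, 0.046875), gamma' = (-0.166667, 0.375000); Gamma_uuu = 0.000000, Gamma_uuv = 0.000000, Gamma_uvv = 0.000000, Gamma_vuu = 0.000000, Gamma_vuv = 0.000000, Gamma_vvv = 0.000000
  tau = 0.500000: gamma = (-0.583333, 0.187500), gamma' = (0.166667, 0.750000); Gamma_uuu = 0.000000, Gamma_uuv = 0.000000, Gamma_uvv = 0.000000, Gamma_vuu = 0.000000, Gamma_vuv = 0.000000, Gamma_vvv = 0.000000
  tau = 0.750000: gamma = (-0.500000, 0.421875), gamma' = (0.500000, 1.125000); Gamma_uuu = 0.000000, Gamma_uuv = 0.000000, Gamma_uvv = 0.000000, Gamma_vuu = 0.000000, Gamma_vuv = 0.000000, Gamma_vvv = 0.000000
  tau = 1.000000: gamma = (-0.333333, 0.750000), gamma' = (0.833333, 1.500000); Gamma_uuu = 0.000000, Gamma_uuv = 0.000000, Gamma_uvv = 0.000000, Gamma_vuu = 0.000000, Gamma_vuv = 0.000000, Gamma_vvv = 0.000000
step 0: V^u = 1.0000, V^v = 2.0000
step 1: k1 = (0.000000, 0.000000), k2 = (0.000000, 0.000000), k3 = (0.000000, 0.000000), k4 = (0.000000, 0.000000); V <- V + (h/6)(k1 + 2k2 + 2k3 + k4): V^u = 1.0000, V^v = 2.0000
step 2: k1 = (0.000000, 0.000000), k2 = (0.000000, 0.000000), k3 = (0.000000, 0.000000), k4 = (0.000000, 0.000000); V <- V + (h/6)(k1 + 2k2 + 2k3 + k4): V^u = 1.0000, V^v = 2.0000

Answer: V^u = 1.0000, V^v = 2.0000


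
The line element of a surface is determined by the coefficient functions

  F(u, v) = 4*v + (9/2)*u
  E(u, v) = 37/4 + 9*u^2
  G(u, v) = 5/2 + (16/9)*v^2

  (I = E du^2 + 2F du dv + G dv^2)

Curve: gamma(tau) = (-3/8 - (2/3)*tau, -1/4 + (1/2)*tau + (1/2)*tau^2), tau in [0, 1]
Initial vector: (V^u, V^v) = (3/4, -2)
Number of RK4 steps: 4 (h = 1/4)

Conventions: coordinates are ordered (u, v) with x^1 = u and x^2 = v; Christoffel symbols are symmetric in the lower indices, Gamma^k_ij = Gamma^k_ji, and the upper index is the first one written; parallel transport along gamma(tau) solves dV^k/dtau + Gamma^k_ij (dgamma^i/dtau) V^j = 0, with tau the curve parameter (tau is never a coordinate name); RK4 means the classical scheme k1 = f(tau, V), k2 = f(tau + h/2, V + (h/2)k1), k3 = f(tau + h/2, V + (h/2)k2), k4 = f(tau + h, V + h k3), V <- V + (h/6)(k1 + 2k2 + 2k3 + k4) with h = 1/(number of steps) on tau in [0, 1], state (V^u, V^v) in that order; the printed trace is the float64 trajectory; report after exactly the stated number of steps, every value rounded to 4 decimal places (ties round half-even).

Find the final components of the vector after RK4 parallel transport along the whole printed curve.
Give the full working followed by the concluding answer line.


gamma'(tau) = (-2/3, 1/2 + tau); f(tau, V)^k = -Gamma^k_ij(gamma(tau)) gamma'^i(tau) V^j; h = 1/4; intermediate values shown to 6 dp
curve data and Christoffel symbols at the stage parameters:
  tau = 0.000000: gamma = (-0.375000, -0.250000), gamma' = (-0.666667, 0.500000); Gamma_uuu = 0.162159, Gamma_uuv = 0.000000, Gamma_uvv = 0.457133, Gamma_vuu = 1.890307, Gamma_vuv = 0.000000, Gamma_vvv = 0.300294
  tau = 0.125000: gamma = (-0.458333, -0.179688), gamma' = (-0.666667, 0.625000); Gamma_uuu = 0.094738, Gamma_uuv = 0.000000, Gamma_uvv = 0.450052, Gamma_vuu = 1.862630, Gamma_vuv = 0.000000, Gamma_vvv = 0.364536
  tau = 0.250000: gamma = (-0.541667, -0.093750), gamma' = (-0.666667, 0.750000); Gamma_uuu = 0.017843, Gamma_uuv = 0.000000, Gamma_uvv = 0.436036, Gamma_vuu = 1.808768, Gamma_vuv = 0.000000, Gamma_vvv = 0.421241
  tau = 0.375000: gamma = (-0.625000, 0.007812), gamma' = (-0.666667, 0.875000); Gamma_uuu = -0.063998, Gamma_uuv = 0.000000, Gamma_uvv = 0.415179, Gamma_vuu = 1.728727, Gamma_vuv = 0.000000, Gamma_vvv = 0.467422
  tau = 0.500000: gamma = (-0.708333, 0.125000), gamma' = (-0.666667, 1.000000); Gamma_uuu = -0.145821, Gamma_uuv = 0.000000, Gamma_uvv = 0.388352, Gamma_vuu = 1.625185, Gamma_vuv = 0.000000, Gamma_vvv = 0.500803
  tau = 0.625000: gamma = (-0.791667, 0.257812), gamma' = (-0.666667, 1.125000); Gamma_uuu = -0.222960, Gamma_uuv = 0.000000, Gamma_uvv = 0.357066, Gamma_vuu = 1.503203, Gamma_vuv = 0.000000, Gamma_vvv = 0.520272
  tau = 0.750000: gamma = (-0.875000, 0.406250), gamma' = (-0.666667, 1.250000); Gamma_uuu = -0.291694, Gamma_uuv = 0.000000, Gamma_uvv = 0.323198, Gamma_vuu = 1.369462, Gamma_vuv = 0.000000, Gamma_vvv = 0.526103
  tau = 0.875000: gamma = (-0.958333, 0.570312), gamma' = (-0.666667, 1.375000); Gamma_uuu = -0.349643, Gamma_uuv = 0.000000, Gamma_uvv = 0.288653, Gamma_vuu = 1.231157, Gamma_vuv = 0.000000, Gamma_vvv = 0.519849
  tau = 1.000000: gamma = (-1.041667, 0.750000), gamma' = (-0.666667, 1.500000); Gamma_uuu = -0.395855, Gamma_uuv = 0.000000, Gamma_uvv = 0.255074, Gamma_vuu = 1.094856, Gamma_vuv = 0.000000, Gamma_vvv = 0.503934
step 0: V^u = 0.7500, V^v = -2.0000
step 1: k1 = (0.538212, 1.245447), k2 = (0.570393, 1.435056), k3 = (0.563981, 1.434651), k4 = (0.547360, 1.592951); V <- V + (h/6)(k1 + 2k2 + 2k3 + k4): V^u = 0.8898, V^v = -1.6426
step 2: k1 = (0.547755, 1.591862), k2 = (0.483553, 1.694776), k3 = (0.479222, 1.680265), k4 = (0.376626, 1.706068); V <- V + (h/6)(k1 + 2k2 + 2k3 + k4): V^u = 1.0085, V^v = -1.2239
step 3: k1 = (0.377272, 1.705622), k2 = (0.249091, 1.649505), k3 = (0.254291, 1.637553), k4 = (0.120590, 1.514446); V <- V + (h/6)(k1 + 2k2 + 2k3 + k4): V^u = 1.0712, V^v = -0.8158
step 4: k1 = (0.121285, 1.514496), k2 = (-0.004561, 1.339488), k3 = (0.007788, 1.342214), k4 = (-0.099448, 1.146340); V <- V + (h/6)(k1 + 2k2 + 2k3 + k4): V^u = 1.0724, V^v = -0.4815

Answer: V^u = 1.0724, V^v = -0.4815


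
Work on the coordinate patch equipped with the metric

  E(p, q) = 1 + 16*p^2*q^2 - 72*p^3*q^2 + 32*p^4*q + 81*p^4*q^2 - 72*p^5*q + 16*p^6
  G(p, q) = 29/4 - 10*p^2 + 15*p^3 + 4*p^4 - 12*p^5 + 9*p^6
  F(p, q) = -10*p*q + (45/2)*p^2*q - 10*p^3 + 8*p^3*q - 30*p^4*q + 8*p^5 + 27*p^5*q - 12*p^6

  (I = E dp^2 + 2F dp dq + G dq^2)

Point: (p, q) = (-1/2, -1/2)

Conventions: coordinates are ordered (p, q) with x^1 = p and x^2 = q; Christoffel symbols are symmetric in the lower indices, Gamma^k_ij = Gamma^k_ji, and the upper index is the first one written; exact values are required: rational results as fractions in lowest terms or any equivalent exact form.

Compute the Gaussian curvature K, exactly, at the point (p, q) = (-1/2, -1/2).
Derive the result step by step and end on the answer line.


E = 233/64, F = -169/64, G = 233/64, EG - F^2 = 201/32 at the point
E_p = -91/8, E_q = -221/16, F_p = -39/32, F_q = 221/32, G_p = 221/16, G_q = 0
E_qq = 289/8, F_pq = -49/16, G_pp = -49/8
K follows from Brioschi's formula, (det M1 - det M2)/(EG - F^2)^2.
M1 = [[-E_qq/2 + F_pq - G_pp/2, E_p/2, F_p - E_q/2], [F_q - G_p/2, E, F], [G_q/2, F, G]] = [[-289/16, -91/16, 91/16], [0, 233/64, -169/64], [0, -169/64, 233/64]]; det M1 = -58089/512
M2 = [[0, E_q/2, G_p/2], [E_q/2, E, F], [G_p/2, F, G]] = [[0, -221/32, 221/32], [-221/32, 233/64, -169/64], [221/32, -169/64, 233/64]]; det M2 = -48841/512
det M1 - det M2 = -289/16; K = -289/16 / (201/32)^2 = -18496/40401

Answer: K = -18496/40401


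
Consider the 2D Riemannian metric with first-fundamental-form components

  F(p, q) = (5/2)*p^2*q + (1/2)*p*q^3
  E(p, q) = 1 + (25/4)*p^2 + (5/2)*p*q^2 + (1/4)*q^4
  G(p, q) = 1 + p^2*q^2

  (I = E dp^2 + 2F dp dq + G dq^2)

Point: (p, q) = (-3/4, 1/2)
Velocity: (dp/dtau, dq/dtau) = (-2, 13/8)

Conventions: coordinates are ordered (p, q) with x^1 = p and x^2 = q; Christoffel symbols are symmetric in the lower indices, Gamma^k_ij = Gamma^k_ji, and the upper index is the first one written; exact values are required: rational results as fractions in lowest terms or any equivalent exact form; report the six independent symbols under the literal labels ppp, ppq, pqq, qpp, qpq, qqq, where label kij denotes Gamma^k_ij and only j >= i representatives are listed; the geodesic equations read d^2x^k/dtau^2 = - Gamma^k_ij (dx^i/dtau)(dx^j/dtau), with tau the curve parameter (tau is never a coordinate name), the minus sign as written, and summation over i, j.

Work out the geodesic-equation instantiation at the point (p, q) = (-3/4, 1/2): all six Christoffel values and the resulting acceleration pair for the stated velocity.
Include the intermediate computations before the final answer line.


E = 65/16, F = 21/32, G = 73/64 at the point
E_p = -35/4, E_q = -7/4, F_p = -29/16, F_q = 9/8, G_p = -3/8, G_q = 9/16
EG - F^2 = 269/64;  g^inv = (64/269) * [[73/64, -21/32], [-21/32, 65/16]]
first-kind symbols [ij,l] = (1/2)(d_i g_jl + d_j g_il - d_l g_ij): [pp,p] = E_p/2 = -35/8, [pp,q] = F_p - E_q/2 = -15/16, [pq,p] = E_q/2 = -7/8, [pq,q] = G_p/2 = -3/16, [qq,p] = F_q - G_p/2 = 21/16, [qq,q] = G_q/2 = 9/32
Gamma^p_ij = (G*[ij,p] - F*[ij,q])/(EG - F^2), Gamma^q_ij = (E*[ij,q] - F*[ij,p])/(EG - F^2)
Gamma_ppp = -280/269, Gamma_ppq = -56/269, Gamma_pqq = 84/269, Gamma_qpp = -60/269, Gamma_qpq = -12/269, Gamma_qqq = 18/269
d^2p/dtau^2 = -(Gamma_ppp*(-2)^2 + 2*Gamma_ppq*(-2)*(13/8) + Gamma_pqq*(13/8)^2) = 8547/4304
d^2q/dtau^2 = -(Gamma_qpp*(-2)^2 + 2*Gamma_qpq*(-2)*(13/8) + Gamma_qqq*(13/8)^2) = 3663/8608

Answer: Gamma_ppp = -280/269, Gamma_ppq = -56/269, Gamma_pqq = 84/269, Gamma_qpp = -60/269, Gamma_qpq = -12/269, Gamma_qqq = 18/269; accelerations (d^2p/dtau^2, d^2q/dtau^2) = (8547/4304, 3663/8608)


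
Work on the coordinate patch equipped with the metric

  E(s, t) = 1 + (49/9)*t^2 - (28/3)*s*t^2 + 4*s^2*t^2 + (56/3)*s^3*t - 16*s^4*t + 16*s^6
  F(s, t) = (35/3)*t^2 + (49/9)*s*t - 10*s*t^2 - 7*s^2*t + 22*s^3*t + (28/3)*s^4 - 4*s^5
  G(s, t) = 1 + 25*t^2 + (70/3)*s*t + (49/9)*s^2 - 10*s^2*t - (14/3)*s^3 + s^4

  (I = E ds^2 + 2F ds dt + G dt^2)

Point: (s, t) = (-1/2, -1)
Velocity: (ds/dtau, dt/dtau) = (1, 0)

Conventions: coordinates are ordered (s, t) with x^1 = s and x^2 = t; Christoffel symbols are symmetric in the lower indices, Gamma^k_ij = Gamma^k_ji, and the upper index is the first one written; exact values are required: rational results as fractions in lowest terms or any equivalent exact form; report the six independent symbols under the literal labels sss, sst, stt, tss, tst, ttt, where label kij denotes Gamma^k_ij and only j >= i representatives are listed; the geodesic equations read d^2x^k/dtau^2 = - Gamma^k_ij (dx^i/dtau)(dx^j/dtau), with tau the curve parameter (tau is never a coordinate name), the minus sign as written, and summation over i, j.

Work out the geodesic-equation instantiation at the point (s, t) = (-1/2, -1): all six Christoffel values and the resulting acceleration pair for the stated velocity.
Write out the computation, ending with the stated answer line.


E = 565/36, F = 1771/72, G = 6073/144 at the point
E_s = -115/3, E_t = -230/9, F_s = -1615/36, F_t = -365/9, G_s = -385/9, G_t = -385/6
EG - F^2 = 8189/144;  g^inv = (144/8189) * [[6073/144, -1771/72], [-1771/72, 565/36]]
first-kind symbols [ij,l] = (1/2)(d_i g_jl + d_j g_il - d_l g_ij): [ss,s] = E_s/2 = -115/6, [ss,t] = F_s - E_t/2 = -385/12, [st,s] = E_t/2 = -115/9, [st,t] = G_s/2 = -385/18, [tt,s] = F_t - G_s/2 = -115/6, [tt,t] = G_t/2 = -385/12
Gamma^s_ij = (G*[ij,s] - F*[ij,t])/(EG - F^2), Gamma^t_ij = (E*[ij,t] - F*[ij,s])/(EG - F^2)
Gamma_sss = -2760/8189, Gamma_sst = -1840/8189, Gamma_stt = -2760/8189, Gamma_tss = -4620/8189, Gamma_tst = -3080/8189, Gamma_ttt = -4620/8189
d^2s/dtau^2 = -(Gamma_sss*(1)^2 + 2*Gamma_sst*(1)*(0) + Gamma_stt*(0)^2) = 2760/8189
d^2t/dtau^2 = -(Gamma_tss*(1)^2 + 2*Gamma_tst*(1)*(0) + Gamma_ttt*(0)^2) = 4620/8189

Answer: Gamma_sss = -2760/8189, Gamma_sst = -1840/8189, Gamma_stt = -2760/8189, Gamma_tss = -4620/8189, Gamma_tst = -3080/8189, Gamma_ttt = -4620/8189; accelerations (d^2s/dtau^2, d^2t/dtau^2) = (2760/8189, 4620/8189)


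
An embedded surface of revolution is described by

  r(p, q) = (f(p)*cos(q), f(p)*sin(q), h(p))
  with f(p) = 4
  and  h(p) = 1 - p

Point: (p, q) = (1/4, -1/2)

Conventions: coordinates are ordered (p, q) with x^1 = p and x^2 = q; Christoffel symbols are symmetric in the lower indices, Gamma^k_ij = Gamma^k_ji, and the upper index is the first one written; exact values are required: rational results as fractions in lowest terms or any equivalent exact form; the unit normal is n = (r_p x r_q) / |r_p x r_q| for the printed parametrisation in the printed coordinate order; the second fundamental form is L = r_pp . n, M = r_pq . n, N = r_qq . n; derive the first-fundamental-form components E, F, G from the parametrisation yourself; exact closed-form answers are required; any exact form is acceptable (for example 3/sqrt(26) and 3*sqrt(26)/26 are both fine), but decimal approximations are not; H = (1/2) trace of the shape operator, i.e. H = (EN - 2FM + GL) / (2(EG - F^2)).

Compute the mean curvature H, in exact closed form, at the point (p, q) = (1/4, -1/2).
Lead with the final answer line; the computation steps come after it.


Answer: H = -1/8

f = 4, f' = 0, f'' = 0, h' = -1, h'' = 0
E = 1, F = 0, G = 16; answer radicand W^2 = 1
unnormalised second-form numerators: l = 0, m = 0, n = -4; L = l/sqrt(1), and similarly M = m/sqrt(W^2), N = n/sqrt(W^2)
H = (E*n - 2*F*m + G*l) / (2*(EG - F^2)*sqrt(W^2)); E*n - 2*F*m + G*l = -4, EG - F^2 = 16, so H = (-1/8)/sqrt(1)


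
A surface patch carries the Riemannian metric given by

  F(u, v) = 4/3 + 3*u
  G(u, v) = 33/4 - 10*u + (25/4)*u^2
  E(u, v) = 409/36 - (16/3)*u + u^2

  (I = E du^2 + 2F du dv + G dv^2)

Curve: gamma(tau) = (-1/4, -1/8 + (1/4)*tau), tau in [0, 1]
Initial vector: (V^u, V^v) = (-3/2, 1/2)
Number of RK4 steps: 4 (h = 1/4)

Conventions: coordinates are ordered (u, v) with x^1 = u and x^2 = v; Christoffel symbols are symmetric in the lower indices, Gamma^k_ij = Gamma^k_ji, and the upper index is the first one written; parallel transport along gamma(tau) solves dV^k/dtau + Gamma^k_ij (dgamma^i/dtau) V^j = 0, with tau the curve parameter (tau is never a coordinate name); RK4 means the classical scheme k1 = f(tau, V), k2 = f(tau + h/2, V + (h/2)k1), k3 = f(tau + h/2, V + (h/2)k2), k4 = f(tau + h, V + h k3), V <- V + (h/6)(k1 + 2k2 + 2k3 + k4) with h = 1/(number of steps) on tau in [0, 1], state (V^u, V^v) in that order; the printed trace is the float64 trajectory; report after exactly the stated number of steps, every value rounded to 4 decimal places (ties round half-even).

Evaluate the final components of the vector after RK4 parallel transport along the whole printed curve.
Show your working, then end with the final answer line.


gamma'(tau) = (0, 1/4); f(tau, V)^k = -Gamma^k_ij(gamma(tau)) gamma'^i(tau) V^j; h = 1/4; intermediate values shown to 6 dp
curve data and Christoffel symbols at the stage parameters:
  tau = 0.000000: gamma = (-0.250000, -0.125000), gamma' = (0.000000, 0.250000); Gamma_uuu = -0.241525, Gamma_uuv = 0.027000, Gamma_uvv = 0.515660, Gamma_vuu = 0.281931, Gamma_vuv = -0.590474, Gamma_vvv = -0.027000
  tau = 0.125000: gamma = (-0.250000, -0.093750), gamma' = (0.000000, 0.250000); Gamma_uuu = -0.241525, Gamma_uuv = 0.027000, Gamma_uvv = 0.515660, Gamma_vuu = 0.281931, Gamma_vuv = -0.590474, Gamma_vvv = -0.027000
  tau = 0.250000: gamma = (-0.250000, -0.062500), gamma' = (0.000000, 0.250000); Gamma_uuu = -0.241525, Gamma_uuv = 0.027000, Gamma_uvv = 0.515660, Gamma_vuu = 0.281931, Gamma_vuv = -0.590474, Gamma_vvv = -0.027000
  tau = 0.375000: gamma = (-0.250000, -0.031250), gamma' = (0.000000, 0.250000); Gamma_uuu = -0.241525, Gamma_uuv = 0.027000, Gamma_uvv = 0.515660, Gamma_vuu = 0.281931, Gamma_vuv = -0.590474, Gamma_vvv = -0.027000
  tau = 0.500000: gamma = (-0.250000, 0.000000), gamma' = (0.000000, 0.250000); Gamma_uuu = -0.241525, Gamma_uuv = 0.027000, Gamma_uvv = 0.515660, Gamma_vuu = 0.281931, Gamma_vuv = -0.590474, Gamma_vvv = -0.027000
  tau = 0.625000: gamma = (-0.250000, 0.031250), gamma' = (0.000000, 0.250000); Gamma_uuu = -0.241525, Gamma_uuv = 0.027000, Gamma_uvv = 0.515660, Gamma_vuu = 0.281931, Gamma_vuv = -0.590474, Gamma_vvv = -0.027000
  tau = 0.750000: gamma = (-0.250000, 0.062500), gamma' = (0.000000, 0.250000); Gamma_uuu = -0.241525, Gamma_uuv = 0.027000, Gamma_uvv = 0.515660, Gamma_vuu = 0.281931, Gamma_vuv = -0.590474, Gamma_vvv = -0.027000
  tau = 0.875000: gamma = (-0.250000, 0.093750), gamma' = (0.000000, 0.250000); Gamma_uuu = -0.241525, Gamma_uuv = 0.027000, Gamma_uvv = 0.515660, Gamma_vuu = 0.281931, Gamma_vuv = -0.590474, Gamma_vvv = -0.027000
  tau = 1.000000: gamma = (-0.250000, 0.125000), gamma' = (0.000000, 0.250000); Gamma_uuu = -0.241525, Gamma_uuv = 0.027000, Gamma_uvv = 0.515660, Gamma_vuu = 0.281931, Gamma_vuv = -0.590474, Gamma_vvv = -0.027000
step 0: V^u = -1.5000, V^v = 0.5000
step 1: k1 = (-0.054332, -0.218053), k2 = (-0.050773, -0.219239), k3 = (-0.050757, -0.219175), k4 = (-0.047183, -0.220296); V <- V + (h/6)(k1 + 2k2 + 2k3 + k4): V^u = -1.5127, V^v = 0.4452
step 2: k1 = (-0.047182, -0.220296), k2 = (-0.043593, -0.221352), k3 = (-0.043579, -0.221287), k4 = (-0.039977, -0.222278); V <- V + (h/6)(k1 + 2k2 + 2k3 + k4): V^u = -1.5236, V^v = 0.3899
step 3: k1 = (-0.039976, -0.222278), k2 = (-0.036361, -0.223203), k3 = (-0.036349, -0.223137), k4 = (-0.032723, -0.223996); V <- V + (h/6)(k1 + 2k2 + 2k3 + k4): V^u = -1.5327, V^v = 0.3341
step 4: k1 = (-0.032723, -0.223996), k2 = (-0.029086, -0.224789), k3 = (-0.029076, -0.224722), k4 = (-0.025431, -0.225448); V <- V + (h/6)(k1 + 2k2 + 2k3 + k4): V^u = -1.5399, V^v = 0.2779

Answer: V^u = -1.5399, V^v = 0.2779


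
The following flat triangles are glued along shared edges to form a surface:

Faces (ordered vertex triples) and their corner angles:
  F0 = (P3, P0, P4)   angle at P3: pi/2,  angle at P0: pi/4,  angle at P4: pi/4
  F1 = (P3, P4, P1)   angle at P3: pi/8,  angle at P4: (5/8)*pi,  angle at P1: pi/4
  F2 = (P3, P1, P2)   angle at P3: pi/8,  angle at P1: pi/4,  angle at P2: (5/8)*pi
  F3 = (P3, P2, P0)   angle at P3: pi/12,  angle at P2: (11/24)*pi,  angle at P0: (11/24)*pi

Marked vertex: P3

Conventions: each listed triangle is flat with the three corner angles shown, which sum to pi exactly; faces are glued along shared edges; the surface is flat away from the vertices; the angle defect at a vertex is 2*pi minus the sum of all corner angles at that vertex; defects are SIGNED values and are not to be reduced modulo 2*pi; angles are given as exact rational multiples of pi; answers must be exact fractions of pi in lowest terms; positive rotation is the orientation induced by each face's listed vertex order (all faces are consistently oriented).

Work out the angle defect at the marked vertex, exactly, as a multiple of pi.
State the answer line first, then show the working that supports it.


Answer: defect(P3) = (7/6)*pi

Sum of corner angles at P3: (5/6)*pi
defect = 2*pi - (5/6)*pi


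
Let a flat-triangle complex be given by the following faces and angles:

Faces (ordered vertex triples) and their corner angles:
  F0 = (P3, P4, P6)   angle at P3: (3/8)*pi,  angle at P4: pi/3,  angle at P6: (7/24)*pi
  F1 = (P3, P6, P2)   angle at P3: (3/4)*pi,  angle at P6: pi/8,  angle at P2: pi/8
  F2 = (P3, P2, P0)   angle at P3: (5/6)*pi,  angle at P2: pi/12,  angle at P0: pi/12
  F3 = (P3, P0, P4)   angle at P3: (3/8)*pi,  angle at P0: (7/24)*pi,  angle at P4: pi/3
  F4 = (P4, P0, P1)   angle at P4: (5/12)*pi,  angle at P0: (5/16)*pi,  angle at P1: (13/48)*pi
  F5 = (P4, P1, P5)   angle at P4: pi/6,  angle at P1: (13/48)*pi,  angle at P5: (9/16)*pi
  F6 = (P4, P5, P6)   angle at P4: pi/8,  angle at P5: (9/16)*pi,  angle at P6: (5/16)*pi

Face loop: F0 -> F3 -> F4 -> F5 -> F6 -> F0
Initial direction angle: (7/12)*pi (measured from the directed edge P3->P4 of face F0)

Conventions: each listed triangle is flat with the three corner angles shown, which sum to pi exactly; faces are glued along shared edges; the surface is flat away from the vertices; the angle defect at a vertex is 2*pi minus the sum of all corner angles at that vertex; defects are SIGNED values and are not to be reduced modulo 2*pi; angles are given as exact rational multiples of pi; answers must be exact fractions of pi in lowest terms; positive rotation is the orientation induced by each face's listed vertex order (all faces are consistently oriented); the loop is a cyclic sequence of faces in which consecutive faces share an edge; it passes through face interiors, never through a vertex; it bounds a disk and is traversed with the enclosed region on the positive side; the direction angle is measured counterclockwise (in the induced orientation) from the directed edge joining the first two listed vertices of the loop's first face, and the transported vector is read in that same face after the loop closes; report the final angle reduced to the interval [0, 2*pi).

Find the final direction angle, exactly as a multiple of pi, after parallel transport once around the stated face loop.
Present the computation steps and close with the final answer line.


enclosed vertex P4: corner angles sum to (11/8)*pi, defect = 2*pi - (11/8)*pi = (5/8)*pi
summing the enclosed defects onto the initial angle, mod 2*pi in the induced orientation:
final angle = (7/12)*pi + (5/8)*pi = (29/24)*pi (mod 2*pi)

Answer: final direction angle = (29/24)*pi


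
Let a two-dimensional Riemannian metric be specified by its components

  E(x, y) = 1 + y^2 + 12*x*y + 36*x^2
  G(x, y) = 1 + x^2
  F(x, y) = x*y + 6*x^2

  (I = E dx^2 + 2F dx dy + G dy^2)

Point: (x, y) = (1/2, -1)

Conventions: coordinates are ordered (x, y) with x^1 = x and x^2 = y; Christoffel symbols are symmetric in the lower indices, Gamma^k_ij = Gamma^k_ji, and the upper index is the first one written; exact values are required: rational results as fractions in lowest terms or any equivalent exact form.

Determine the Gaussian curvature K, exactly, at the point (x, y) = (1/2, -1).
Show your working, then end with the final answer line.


E = 5, F = 1, G = 5/4, EG - F^2 = 21/4 at the point
E_x = 24, E_y = 4, F_x = 5, F_y = 1/2, G_x = 1, G_y = 0
E_yy = 2, F_xy = 1, G_xx = 2
Using the Brioschi determinant formula for K from the metric derivatives:
M1 = [[-E_yy/2 + F_xy - G_xx/2, E_x/2, F_x - E_y/2], [F_y - G_x/2, E, F], [G_y/2, F, G]] = [[-1, 12, 3], [0, 5, 1], [0, 1, 5/4]]; det M1 = -21/4
M2 = [[0, E_y/2, G_x/2], [E_y/2, E, F], [G_x/2, F, G]] = [[0, 2, 1/2], [2, 5, 1], [1/2, 1, 5/4]]; det M2 = -17/4
det M1 - det M2 = -1; K = -1 / (21/4)^2 = -16/441

Answer: K = -16/441


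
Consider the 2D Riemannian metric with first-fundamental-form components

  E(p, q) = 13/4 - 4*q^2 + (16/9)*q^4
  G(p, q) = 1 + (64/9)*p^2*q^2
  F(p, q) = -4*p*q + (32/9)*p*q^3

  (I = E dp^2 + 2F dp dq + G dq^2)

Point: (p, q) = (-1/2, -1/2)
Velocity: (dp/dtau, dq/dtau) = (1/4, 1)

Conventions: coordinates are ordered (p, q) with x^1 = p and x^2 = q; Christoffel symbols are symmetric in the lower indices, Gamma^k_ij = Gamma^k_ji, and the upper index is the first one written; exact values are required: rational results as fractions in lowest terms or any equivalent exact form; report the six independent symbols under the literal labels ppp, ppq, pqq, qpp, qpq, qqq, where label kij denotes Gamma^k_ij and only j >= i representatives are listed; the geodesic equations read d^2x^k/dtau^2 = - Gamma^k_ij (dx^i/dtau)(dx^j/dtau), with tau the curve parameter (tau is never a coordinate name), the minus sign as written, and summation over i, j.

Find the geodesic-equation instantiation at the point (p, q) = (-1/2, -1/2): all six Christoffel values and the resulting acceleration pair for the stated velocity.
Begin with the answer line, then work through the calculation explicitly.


Answer: Gamma_ppp = 0, Gamma_ppq = 56/101, Gamma_pqq = 56/101, Gamma_qpp = 0, Gamma_qpq = -32/101, Gamma_qqq = -32/101; accelerations (d^2p/dtau^2, d^2q/dtau^2) = (-84/101, 48/101)

E = 85/36, F = -7/9, G = 13/9 at the point
E_p = 0, E_q = 28/9, F_p = 14/9, F_q = 2/3, G_p = -16/9, G_q = -16/9
EG - F^2 = 101/36;  g^inv = (36/101) * [[13/9, 7/9], [7/9, 85/36]]
first-kind symbols [ij,l] = (1/2)(d_i g_jl + d_j g_il - d_l g_ij): [pp,p] = E_p/2 = 0, [pp,q] = F_p - E_q/2 = 0, [pq,p] = E_q/2 = 14/9, [pq,q] = G_p/2 = -8/9, [qq,p] = F_q - G_p/2 = 14/9, [qq,q] = G_q/2 = -8/9
Gamma^p_ij = (G*[ij,p] - F*[ij,q])/(EG - F^2), Gamma^q_ij = (E*[ij,q] - F*[ij,p])/(EG - F^2)
Gamma_ppp = 0, Gamma_ppq = 56/101, Gamma_pqq = 56/101, Gamma_qpp = 0, Gamma_qpq = -32/101, Gamma_qqq = -32/101
d^2p/dtau^2 = -(Gamma_ppp*(1/4)^2 + 2*Gamma_ppq*(1/4)*(1) + Gamma_pqq*(1)^2) = -84/101
d^2q/dtau^2 = -(Gamma_qpp*(1/4)^2 + 2*Gamma_qpq*(1/4)*(1) + Gamma_qqq*(1)^2) = 48/101


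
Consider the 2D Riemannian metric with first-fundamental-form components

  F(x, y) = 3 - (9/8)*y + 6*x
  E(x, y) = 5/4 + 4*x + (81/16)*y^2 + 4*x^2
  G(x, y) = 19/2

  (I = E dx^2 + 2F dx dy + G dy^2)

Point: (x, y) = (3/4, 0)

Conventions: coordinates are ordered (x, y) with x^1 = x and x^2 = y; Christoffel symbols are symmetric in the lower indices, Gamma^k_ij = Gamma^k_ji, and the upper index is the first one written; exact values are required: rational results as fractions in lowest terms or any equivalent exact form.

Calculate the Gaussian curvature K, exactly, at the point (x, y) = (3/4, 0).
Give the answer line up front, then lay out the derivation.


Answer: K = -801/968

E = 13/2, F = 15/2, G = 19/2, EG - F^2 = 11/2 at the point
E_x = 10, E_y = 0, F_x = 6, F_y = -9/8, G_x = 0, G_y = 0
E_yy = 81/8, F_xy = 0, G_xx = 0
The intrinsic route: Brioschi's K = (det M1 - det M2)/(EG - F^2)^2.
M1 = [[-E_yy/2 + F_xy - G_xx/2, E_x/2, F_x - E_y/2], [F_y - G_x/2, E, F], [G_y/2, F, G]] = [[-81/16, 5, 6], [-9/8, 13/2, 15/2], [0, 15/2, 19/2]]; det M1 = -801/32
M2 = [[0, E_y/2, G_x/2], [E_y/2, E, F], [G_x/2, F, G]] = [[0, 0, 0], [0, 13/2, 15/2], [0, 15/2, 19/2]]; det M2 = 0
det M1 - det M2 = -801/32; K = -801/32 / (11/2)^2 = -801/968


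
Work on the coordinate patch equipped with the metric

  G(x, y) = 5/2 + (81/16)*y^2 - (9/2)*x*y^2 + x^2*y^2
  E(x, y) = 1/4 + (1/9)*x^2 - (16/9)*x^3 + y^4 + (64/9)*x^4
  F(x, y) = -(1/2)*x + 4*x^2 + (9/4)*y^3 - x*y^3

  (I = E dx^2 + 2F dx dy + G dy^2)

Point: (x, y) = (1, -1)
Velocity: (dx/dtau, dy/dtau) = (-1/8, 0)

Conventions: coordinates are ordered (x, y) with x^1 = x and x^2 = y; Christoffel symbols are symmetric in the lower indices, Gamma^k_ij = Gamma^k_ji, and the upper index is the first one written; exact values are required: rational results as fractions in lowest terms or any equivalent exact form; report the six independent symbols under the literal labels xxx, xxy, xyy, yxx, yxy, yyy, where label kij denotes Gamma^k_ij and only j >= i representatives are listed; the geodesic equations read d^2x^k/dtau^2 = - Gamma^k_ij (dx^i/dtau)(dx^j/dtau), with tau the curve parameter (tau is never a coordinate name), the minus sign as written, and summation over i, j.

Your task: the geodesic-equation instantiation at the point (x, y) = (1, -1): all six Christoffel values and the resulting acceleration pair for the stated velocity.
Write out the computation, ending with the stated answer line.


E = 241/36, F = 9/4, G = 65/16 at the point
E_x = 70/3, E_y = -4, F_x = 17/2, F_y = 15/4, G_x = -5/2, G_y = -25/8
EG - F^2 = 12749/576;  g^inv = (576/12749) * [[65/16, -9/4], [-9/4, 241/36]]
first-kind symbols [ij,l] = (1/2)(d_i g_jl + d_j g_il - d_l g_ij): [xx,x] = E_x/2 = 35/3, [xx,y] = F_x - E_y/2 = 21/2, [xy,x] = E_y/2 = -2, [xy,y] = G_x/2 = -5/4, [yy,x] = F_y - G_x/2 = 5, [yy,y] = G_y/2 = -25/16
Gamma^x_ij = (G*[ij,x] - F*[ij,y])/(EG - F^2), Gamma^y_ij = (E*[ij,y] - F*[ij,x])/(EG - F^2)
Gamma_xxx = 13692/12749, Gamma_xxy = -3060/12749, Gamma_xyy = 225/209, Gamma_yxx = 25368/12749, Gamma_yxy = -2228/12749, Gamma_yyy = -205/209
d^2x/dtau^2 = -(Gamma_xxx*(-1/8)^2 + 2*Gamma_xxy*(-1/8)*(0) + Gamma_xyy*(0)^2) = -3423/203984
d^2y/dtau^2 = -(Gamma_yxx*(-1/8)^2 + 2*Gamma_yxy*(-1/8)*(0) + Gamma_yyy*(0)^2) = -3171/101992

Answer: Gamma_xxx = 13692/12749, Gamma_xxy = -3060/12749, Gamma_xyy = 225/209, Gamma_yxx = 25368/12749, Gamma_yxy = -2228/12749, Gamma_yyy = -205/209; accelerations (d^2x/dtau^2, d^2y/dtau^2) = (-3423/203984, -3171/101992)


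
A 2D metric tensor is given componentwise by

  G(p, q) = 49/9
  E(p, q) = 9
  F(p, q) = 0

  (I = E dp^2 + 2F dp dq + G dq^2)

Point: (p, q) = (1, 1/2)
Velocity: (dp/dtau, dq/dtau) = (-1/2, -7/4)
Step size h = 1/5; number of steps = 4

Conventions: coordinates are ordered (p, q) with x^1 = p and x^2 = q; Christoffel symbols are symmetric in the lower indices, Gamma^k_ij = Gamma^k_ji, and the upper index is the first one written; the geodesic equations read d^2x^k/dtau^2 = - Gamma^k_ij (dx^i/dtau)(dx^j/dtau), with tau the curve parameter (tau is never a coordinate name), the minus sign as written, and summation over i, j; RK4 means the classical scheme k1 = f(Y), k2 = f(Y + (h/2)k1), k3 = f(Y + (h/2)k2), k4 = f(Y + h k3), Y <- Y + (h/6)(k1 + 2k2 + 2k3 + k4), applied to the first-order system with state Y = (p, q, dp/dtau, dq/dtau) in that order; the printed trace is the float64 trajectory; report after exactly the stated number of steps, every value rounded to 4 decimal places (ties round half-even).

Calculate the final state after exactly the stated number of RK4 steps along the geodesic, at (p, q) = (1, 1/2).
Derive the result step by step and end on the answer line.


f(Y) = (dp/dtau, dq/dtau, -Gamma^p_ij Y'^i Y'^j, -Gamma^q_ij Y'^i Y'^j) with the Gammas evaluated at the stage position; h = 0.200000; intermediate values shown to 6 dp
step 0: p = 1.0000, q = 0.5000, dp/dtau = -0.5000, dq/dtau = -1.7500
step 1:
  k1: at (p, q) = (1.000000, 0.500000), (dp/dtau, dq/dtau) = (-0.500000, -1.750000); Gamma_ppp = 0.000000, Gamma_ppq = 0.000000, Gamma_pqq = 0.000000, Gamma_qpp = 0.000000, Gamma_qpq = 0.000000, Gamma_qqq = 0.000000; k1 = (-0.500000, -1.750000, 0.000000, 0.000000)
  k2: at (p, q) = (0.950000, 0.325000), (dp/dtau, dq/dtau) = (-0.500000, -1.750000); Gamma_ppp = 0.000000, Gamma_ppq = 0.000000, Gamma_pqq = 0.000000, Gamma_qpp = 0.000000, Gamma_qpq = 0.000000, Gamma_qqq = 0.000000; k2 = (-0.500000, -1.750000, 0.000000, 0.000000)
  k3: at (p, q) = (0.950000, 0.325000), (dp/dtau, dq/dtau) = (-0.500000, -1.750000); Gamma_ppp = 0.000000, Gamma_ppq = 0.000000, Gamma_pqq = 0.000000, Gamma_qpp = 0.000000, Gamma_qpq = 0.000000, Gamma_qqq = 0.000000; k3 = (-0.500000, -1.750000, 0.000000, 0.000000)
  k4: at (p, q) = (0.900000, 0.150000), (dp/dtau, dq/dtau) = (-0.500000, -1.750000); Gamma_ppp = 0.000000, Gamma_ppq = 0.000000, Gamma_pqq = 0.000000, Gamma_qpp = 0.000000, Gamma_qpq = 0.000000, Gamma_qqq = 0.000000; k4 = (-0.500000, -1.750000, 0.000000, 0.000000)
  Y <- Y + (h/6)(k1 + 2k2 + 2k3 + k4): p = 0.9000, q = 0.1500, dp/dtau = -0.5000, dq/dtau = -1.7500
step 2:
  k1: at (p, q) = (0.900000, 0.150000), (dp/dtau, dq/dtau) = (-0.500000, -1.750000); Gamma_ppp = 0.000000, Gamma_ppq = 0.000000, Gamma_pqq = 0.000000, Gamma_qpp = 0.000000, Gamma_qpq = 0.000000, Gamma_qqq = 0.000000; k1 = (-0.500000, -1.750000, 0.000000, 0.000000)
  k2: at (p, q) = (0.850000, -0.025000), (dp/dtau, dq/dtau) = (-0.500000, -1.750000); Gamma_ppp = 0.000000, Gamma_ppq = 0.000000, Gamma_pqq = 0.000000, Gamma_qpp = 0.000000, Gamma_qpq = 0.000000, Gamma_qqq = 0.000000; k2 = (-0.500000, -1.750000, 0.000000, 0.000000)
  k3: at (p, q) = (0.850000, -0.025000), (dp/dtau, dq/dtau) = (-0.500000, -1.750000); Gamma_ppp = 0.000000, Gamma_ppq = 0.000000, Gamma_pqq = 0.000000, Gamma_qpp = 0.000000, Gamma_qpq = 0.000000, Gamma_qqq = 0.000000; k3 = (-0.500000, -1.750000, 0.000000, 0.000000)
  k4: at (p, q) = (0.800000, -0.200000), (dp/dtau, dq/dtau) = (-0.500000, -1.750000); Gamma_ppp = 0.000000, Gamma_ppq = 0.000000, Gamma_pqq = 0.000000, Gamma_qpp = 0.000000, Gamma_qpq = 0.000000, Gamma_qqq = 0.000000; k4 = (-0.500000, -1.750000, 0.000000, 0.000000)
  Y <- Y + (h/6)(k1 + 2k2 + 2k3 + k4): p = 0.8000, q = -0.2000, dp/dtau = -0.5000, dq/dtau = -1.7500
step 3:
  k1: at (p, q) = (0.800000, -0.200000), (dp/dtau, dq/dtau) = (-0.500000, -1.750000); Gamma_ppp = 0.000000, Gamma_ppq = 0.000000, Gamma_pqq = 0.000000, Gamma_qpp = 0.000000, Gamma_qpq = 0.000000, Gamma_qqq = 0.000000; k1 = (-0.500000, -1.750000, 0.000000, 0.000000)
  k2: at (p, q) = (0.750000, -0.375000), (dp/dtau, dq/dtau) = (-0.500000, -1.750000); Gamma_ppp = 0.000000, Gamma_ppq = 0.000000, Gamma_pqq = 0.000000, Gamma_qpp = 0.000000, Gamma_qpq = 0.000000, Gamma_qqq = 0.000000; k2 = (-0.500000, -1.750000, 0.000000, 0.000000)
  k3: at (p, q) = (0.750000, -0.375000), (dp/dtau, dq/dtau) = (-0.500000, -1.750000); Gamma_ppp = 0.000000, Gamma_ppq = 0.000000, Gamma_pqq = 0.000000, Gamma_qpp = 0.000000, Gamma_qpq = 0.000000, Gamma_qqq = 0.000000; k3 = (-0.500000, -1.750000, 0.000000, 0.000000)
  k4: at (p, q) = (0.700000, -0.550000), (dp/dtau, dq/dtau) = (-0.500000, -1.750000); Gamma_ppp = 0.000000, Gamma_ppq = 0.000000, Gamma_pqq = 0.000000, Gamma_qpp = 0.000000, Gamma_qpq = 0.000000, Gamma_qqq = 0.000000; k4 = (-0.500000, -1.750000, 0.000000, 0.000000)
  Y <- Y + (h/6)(k1 + 2k2 + 2k3 + k4): p = 0.7000, q = -0.5500, dp/dtau = -0.5000, dq/dtau = -1.7500
step 4:
  k1: at (p, q) = (0.700000, -0.550000), (dp/dtau, dq/dtau) = (-0.500000, -1.750000); Gamma_ppp = 0.000000, Gamma_ppq = 0.000000, Gamma_pqq = 0.000000, Gamma_qpp = 0.000000, Gamma_qpq = 0.000000, Gamma_qqq = 0.000000; k1 = (-0.500000, -1.750000, 0.000000, 0.000000)
  k2: at (p, q) = (0.650000, -0.725000), (dp/dtau, dq/dtau) = (-0.500000, -1.750000); Gamma_ppp = 0.000000, Gamma_ppq = 0.000000, Gamma_pqq = 0.000000, Gamma_qpp = 0.000000, Gamma_qpq = 0.000000, Gamma_qqq = 0.000000; k2 = (-0.500000, -1.750000, 0.000000, 0.000000)
  k3: at (p, q) = (0.650000, -0.725000), (dp/dtau, dq/dtau) = (-0.500000, -1.750000); Gamma_ppp = 0.000000, Gamma_ppq = 0.000000, Gamma_pqq = 0.000000, Gamma_qpp = 0.000000, Gamma_qpq = 0.000000, Gamma_qqq = 0.000000; k3 = (-0.500000, -1.750000, 0.000000, 0.000000)
  k4: at (p, q) = (0.600000, -0.900000), (dp/dtau, dq/dtau) = (-0.500000, -1.750000); Gamma_ppp = 0.000000, Gamma_ppq = 0.000000, Gamma_pqq = 0.000000, Gamma_qpp = 0.000000, Gamma_qpq = 0.000000, Gamma_qqq = 0.000000; k4 = (-0.500000, -1.750000, 0.000000, 0.000000)
  Y <- Y + (h/6)(k1 + 2k2 + 2k3 + k4): p = 0.6000, q = -0.9000, dp/dtau = -0.5000, dq/dtau = -1.7500

Answer: p = 0.6000, q = -0.9000, dp/dtau = -0.5000, dq/dtau = -1.7500
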